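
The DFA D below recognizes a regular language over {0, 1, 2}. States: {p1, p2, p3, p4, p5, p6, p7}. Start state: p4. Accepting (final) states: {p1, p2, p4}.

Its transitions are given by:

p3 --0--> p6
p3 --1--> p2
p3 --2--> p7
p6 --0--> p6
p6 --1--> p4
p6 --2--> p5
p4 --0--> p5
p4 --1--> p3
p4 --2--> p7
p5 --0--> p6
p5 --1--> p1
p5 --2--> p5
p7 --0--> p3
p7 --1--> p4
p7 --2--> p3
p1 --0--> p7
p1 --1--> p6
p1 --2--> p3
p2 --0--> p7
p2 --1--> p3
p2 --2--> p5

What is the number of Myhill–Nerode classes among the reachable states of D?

Every state is reachable, so we keep all 7.
Initial partition by acceptance: {p1,p2,p4} | {p3,p5,p6,p7}.
No further refinement is possible. Final partition (2 blocks): {p1,p2,p4} | {p3,p5,p6,p7}.

2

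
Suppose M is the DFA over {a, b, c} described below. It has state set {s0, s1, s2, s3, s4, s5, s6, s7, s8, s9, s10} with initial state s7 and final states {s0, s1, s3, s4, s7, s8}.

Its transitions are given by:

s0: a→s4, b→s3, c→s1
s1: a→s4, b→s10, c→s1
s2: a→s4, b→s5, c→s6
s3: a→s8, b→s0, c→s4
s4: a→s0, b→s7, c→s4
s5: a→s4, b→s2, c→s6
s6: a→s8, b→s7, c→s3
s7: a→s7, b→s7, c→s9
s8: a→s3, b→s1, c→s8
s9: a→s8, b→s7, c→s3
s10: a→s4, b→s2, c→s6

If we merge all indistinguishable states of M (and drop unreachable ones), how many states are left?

8

P0 = {s0,s1,s3,s4,s7,s8} | {s2,s5,s6,s9,s10}.
On input b, block {s0,s1,s3,s4,s7,s8} splits into {s0,s3,s4,s7,s8} and {s1}.
Split {s0,s3,s4,s7,s8} by δ(·,b) → {s0,s3,s4,s7} and {s8}.
Refine {s0,s3,s4,s7} on symbol a: members go to different blocks, giving {s0,s4,s7} and {s3}.
On input b, block {s0,s4,s7} splits into {s4,s7} and {s0}.
Split {s4,s7} by δ(·,a) → {s4} and {s7}.
Refine {s2,s5,s6,s9,s10} on symbol a: members go to different blocks, giving {s2,s5,s10} and {s6,s9}.
No further refinement is possible. Final partition (8 blocks): {s4} | {s2,s5,s10} | {s1} | {s8} | {s3} | {s0} | {s7} | {s6,s9}.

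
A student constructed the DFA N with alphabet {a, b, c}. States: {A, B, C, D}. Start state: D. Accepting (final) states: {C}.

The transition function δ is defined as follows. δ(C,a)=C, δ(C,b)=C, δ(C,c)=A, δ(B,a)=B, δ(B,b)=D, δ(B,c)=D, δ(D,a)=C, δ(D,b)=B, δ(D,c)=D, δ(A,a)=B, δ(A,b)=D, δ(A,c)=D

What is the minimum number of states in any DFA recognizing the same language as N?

3

Start with accepting vs non-accepting: {C} | {A,B,D}.
Split {A,B,D} by δ(·,a) → {A,B} and {D}.
The partition is now stable with 3 blocks: {C} | {A,B} | {D}.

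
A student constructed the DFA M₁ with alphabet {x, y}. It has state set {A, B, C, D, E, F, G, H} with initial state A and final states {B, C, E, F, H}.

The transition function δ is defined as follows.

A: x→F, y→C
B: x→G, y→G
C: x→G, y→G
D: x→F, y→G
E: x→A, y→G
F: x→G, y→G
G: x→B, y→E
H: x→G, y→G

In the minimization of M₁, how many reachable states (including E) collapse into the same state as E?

States {D,H} cannot be reached from the start state, so discard them.
Start with accepting vs non-accepting: {B,C,E,F} | {A,G}.
No further refinement is possible. Final partition (2 blocks): {B,C,E,F} | {A,G}.
State E belongs to the block {B,C,E,F}, which has 4 states.

4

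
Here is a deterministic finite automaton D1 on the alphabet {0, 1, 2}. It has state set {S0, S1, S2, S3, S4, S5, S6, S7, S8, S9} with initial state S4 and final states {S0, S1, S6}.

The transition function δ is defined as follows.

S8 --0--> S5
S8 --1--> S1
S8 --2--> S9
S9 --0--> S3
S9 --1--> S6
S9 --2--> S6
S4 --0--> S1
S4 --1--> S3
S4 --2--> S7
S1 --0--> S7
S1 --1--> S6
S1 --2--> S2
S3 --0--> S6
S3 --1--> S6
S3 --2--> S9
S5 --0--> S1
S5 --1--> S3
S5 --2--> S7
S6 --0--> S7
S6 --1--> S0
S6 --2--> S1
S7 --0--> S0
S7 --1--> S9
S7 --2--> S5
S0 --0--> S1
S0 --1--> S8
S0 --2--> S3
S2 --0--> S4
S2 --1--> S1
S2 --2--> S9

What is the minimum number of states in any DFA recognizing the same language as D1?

Every state is reachable, so we keep all 10.
P0 = {S0,S1,S6} | {S2,S3,S4,S5,S7,S8,S9}.
Refine {S0,S1,S6} on symbol 0: members go to different blocks, giving {S1,S6} and {S0}.
Split {S1,S6} by δ(·,1) → {S1} and {S6}.
Refine {S2,S3,S4,S5,S7,S8,S9} on symbol 0: members go to different blocks, giving {S2,S8,S9} and {S4,S5} and {S3} and {S7}.
Refine {S2,S8,S9} on symbol 0: members go to different blocks, giving {S2,S8} and {S9}.
Stable partition: {S1} | {S2,S8} | {S0} | {S6} | {S4,S5} | {S3} | {S7} | {S9} — 8 equivalence classes.

8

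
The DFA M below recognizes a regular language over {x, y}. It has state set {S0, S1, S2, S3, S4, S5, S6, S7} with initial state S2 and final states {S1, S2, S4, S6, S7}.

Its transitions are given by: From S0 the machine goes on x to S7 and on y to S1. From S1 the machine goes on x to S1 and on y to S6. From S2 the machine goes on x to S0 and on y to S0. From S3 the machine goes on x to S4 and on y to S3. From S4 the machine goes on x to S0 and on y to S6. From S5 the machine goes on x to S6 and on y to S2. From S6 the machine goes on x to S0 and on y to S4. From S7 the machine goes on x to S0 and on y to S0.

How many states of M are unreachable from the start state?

2

No path from S2 leads to S3, S5; the other 6 states are all reachable.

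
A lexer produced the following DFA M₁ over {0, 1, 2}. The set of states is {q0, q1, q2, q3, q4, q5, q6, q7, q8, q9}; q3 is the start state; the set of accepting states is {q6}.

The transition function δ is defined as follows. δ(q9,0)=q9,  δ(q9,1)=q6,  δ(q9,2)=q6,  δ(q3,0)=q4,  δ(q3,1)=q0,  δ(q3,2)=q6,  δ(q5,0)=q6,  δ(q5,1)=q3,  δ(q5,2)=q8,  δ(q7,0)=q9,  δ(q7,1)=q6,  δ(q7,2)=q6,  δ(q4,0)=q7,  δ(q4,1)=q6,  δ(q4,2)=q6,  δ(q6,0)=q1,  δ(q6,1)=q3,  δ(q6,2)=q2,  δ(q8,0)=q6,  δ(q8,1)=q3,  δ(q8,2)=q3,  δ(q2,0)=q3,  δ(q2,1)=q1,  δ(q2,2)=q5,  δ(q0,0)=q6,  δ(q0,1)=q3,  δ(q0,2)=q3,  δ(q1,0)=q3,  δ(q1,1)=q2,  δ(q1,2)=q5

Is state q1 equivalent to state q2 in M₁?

Yes

Every state is reachable, so we keep all 10.
P0 = {q6} | {q0,q1,q2,q3,q4,q5,q7,q8,q9}.
On input 0, block {q0,q1,q2,q3,q4,q5,q7,q8,q9} splits into {q1,q2,q3,q4,q7,q9} and {q0,q5,q8}.
Split {q1,q2,q3,q4,q7,q9} by δ(·,1) → {q4,q7,q9} and {q1,q2} and {q3}.
Refine {q0,q5,q8} on symbol 2: members go to different blocks, giving {q0,q8} and {q5}.
The partition is now stable with 6 blocks: {q6} | {q4,q7,q9} | {q0,q8} | {q1,q2} | {q3} | {q5}.
q1 and q2 lie in the same block of the stable partition, so they are equivalent — no string distinguishes them.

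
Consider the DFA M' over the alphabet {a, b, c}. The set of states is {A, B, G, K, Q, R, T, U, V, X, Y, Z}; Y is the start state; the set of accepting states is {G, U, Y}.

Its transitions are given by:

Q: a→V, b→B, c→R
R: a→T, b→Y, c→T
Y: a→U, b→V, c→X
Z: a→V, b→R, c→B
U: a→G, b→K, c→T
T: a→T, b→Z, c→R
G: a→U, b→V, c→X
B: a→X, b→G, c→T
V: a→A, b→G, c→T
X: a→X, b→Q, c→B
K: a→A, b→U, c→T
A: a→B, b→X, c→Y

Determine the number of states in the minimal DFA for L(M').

Every state is reachable, so we keep all 12.
P0 = {G,U,Y} | {A,B,K,Q,R,T,V,X,Z}.
Split {A,B,K,Q,R,T,V,X,Z} by δ(·,b) → {A,Q,T,X,Z} and {B,K,R,V}.
Refine {A,Q,T,X,Z} on symbol a: members go to different blocks, giving {A,Q,Z} and {T,X}.
Refine {A,Q,Z} on symbol b: members go to different blocks, giving {Q,Z} and {A}.
Split {B,K,R,V} by δ(·,a) → {B,R} and {K,V}.
Stable partition: {G,U,Y} | {Q,Z} | {B,R} | {T,X} | {A} | {K,V} — 6 equivalence classes.

6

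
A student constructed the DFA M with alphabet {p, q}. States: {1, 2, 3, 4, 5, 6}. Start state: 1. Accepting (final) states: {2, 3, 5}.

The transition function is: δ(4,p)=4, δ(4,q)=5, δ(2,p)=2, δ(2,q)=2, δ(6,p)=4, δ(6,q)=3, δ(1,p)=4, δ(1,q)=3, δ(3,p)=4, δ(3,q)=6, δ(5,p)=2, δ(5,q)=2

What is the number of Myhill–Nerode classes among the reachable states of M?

Every state is reachable, so we keep all 6.
P0 = {2,3,5} | {1,4,6}.
Refine {2,3,5} on symbol p: members go to different blocks, giving {2,5} and {3}.
On input q, block {1,4,6} splits into {1,6} and {4}.
Stable partition: {2,5} | {1,6} | {3} | {4} — 4 equivalence classes.

4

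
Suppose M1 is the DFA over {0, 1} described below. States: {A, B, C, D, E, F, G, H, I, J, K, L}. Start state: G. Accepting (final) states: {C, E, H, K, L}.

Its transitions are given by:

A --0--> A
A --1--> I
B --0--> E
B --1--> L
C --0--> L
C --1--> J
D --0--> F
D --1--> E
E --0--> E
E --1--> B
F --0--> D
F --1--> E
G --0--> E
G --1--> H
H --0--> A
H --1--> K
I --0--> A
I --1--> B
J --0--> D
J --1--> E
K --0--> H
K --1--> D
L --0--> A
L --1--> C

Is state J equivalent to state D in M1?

Yes

All states are reachable from the start state.
Start with accepting vs non-accepting: {C,E,H,K,L} | {A,B,D,F,G,I,J}.
Refine {C,E,H,K,L} on symbol 0: members go to different blocks, giving {C,E,K} and {H,L}.
Refine {C,E,K} on symbol 0: members go to different blocks, giving {C,K} and {E}.
Refine {A,B,D,F,G,I,J} on symbol 0: members go to different blocks, giving {A,D,F,I,J} and {B,G}.
Split {A,D,F,I,J} by δ(·,1) → {D,F,J} and {A} and {I}.
Stable partition: {C,K} | {D,F,J} | {H,L} | {E} | {B,G} | {A} | {I} — 7 equivalence classes.
J and D lie in the same block of the stable partition, so they are equivalent — no string distinguishes them.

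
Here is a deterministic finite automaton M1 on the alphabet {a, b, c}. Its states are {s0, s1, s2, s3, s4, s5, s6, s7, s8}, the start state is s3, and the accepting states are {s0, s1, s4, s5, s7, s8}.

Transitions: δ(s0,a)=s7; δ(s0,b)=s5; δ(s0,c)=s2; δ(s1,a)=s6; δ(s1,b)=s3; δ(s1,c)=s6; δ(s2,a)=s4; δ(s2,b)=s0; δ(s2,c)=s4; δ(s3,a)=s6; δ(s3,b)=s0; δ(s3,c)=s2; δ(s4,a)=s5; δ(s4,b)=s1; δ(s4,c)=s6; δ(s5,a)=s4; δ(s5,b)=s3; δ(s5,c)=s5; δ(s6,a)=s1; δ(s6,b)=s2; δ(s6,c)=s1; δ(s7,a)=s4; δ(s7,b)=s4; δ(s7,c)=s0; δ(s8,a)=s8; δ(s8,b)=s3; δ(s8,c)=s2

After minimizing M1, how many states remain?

8

First remove the unreachable states {s8}; 8 states remain.
Initial partition by acceptance: {s0,s1,s4,s5,s7} | {s2,s3,s6}.
Refine {s0,s1,s4,s5,s7} on symbol a: members go to different blocks, giving {s0,s4,s5,s7} and {s1}.
On input b, block {s0,s4,s5,s7} splits into {s0,s7} and {s4} and {s5}.
Refine {s0,s7} on symbol a: members go to different blocks, giving {s0} and {s7}.
Refine {s2,s3,s6} on symbol a: members go to different blocks, giving {s2} and {s3} and {s6}.
No further refinement is possible. Final partition (8 blocks): {s0} | {s2} | {s1} | {s4} | {s5} | {s7} | {s3} | {s6}.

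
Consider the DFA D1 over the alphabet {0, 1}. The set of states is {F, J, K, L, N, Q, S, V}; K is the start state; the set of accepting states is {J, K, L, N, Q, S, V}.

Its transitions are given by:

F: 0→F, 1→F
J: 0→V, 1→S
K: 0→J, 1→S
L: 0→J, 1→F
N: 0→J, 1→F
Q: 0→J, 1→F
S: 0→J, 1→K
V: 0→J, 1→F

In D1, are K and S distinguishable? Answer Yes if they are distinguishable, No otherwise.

Reachable states from the start: {F,J,K,S,V}. Unreachable: {L,N,Q} — drop them.
P0 = {J,K,S,V} | {F}.
Refine {J,K,S,V} on symbol 1: members go to different blocks, giving {J,K,S} and {V}.
On input 0, block {J,K,S} splits into {K,S} and {J}.
The partition is now stable with 4 blocks: {K,S} | {F} | {V} | {J}.
K and S lie in the same block of the stable partition, so they are equivalent — no string distinguishes them.

No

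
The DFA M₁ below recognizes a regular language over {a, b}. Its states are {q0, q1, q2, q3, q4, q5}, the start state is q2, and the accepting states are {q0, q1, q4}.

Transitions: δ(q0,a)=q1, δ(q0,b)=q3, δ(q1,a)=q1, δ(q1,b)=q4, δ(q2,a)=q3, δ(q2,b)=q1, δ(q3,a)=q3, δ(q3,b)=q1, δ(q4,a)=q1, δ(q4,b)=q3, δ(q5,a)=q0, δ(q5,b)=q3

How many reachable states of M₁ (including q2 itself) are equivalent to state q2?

2

States {q0,q5} cannot be reached from the start state, so discard them.
P0 = {q1,q4} | {q2,q3}.
Split {q1,q4} by δ(·,b) → {q1} and {q4}.
The partition is now stable with 3 blocks: {q1} | {q2,q3} | {q4}.
State q2 belongs to the block {q2,q3}, which has 2 states.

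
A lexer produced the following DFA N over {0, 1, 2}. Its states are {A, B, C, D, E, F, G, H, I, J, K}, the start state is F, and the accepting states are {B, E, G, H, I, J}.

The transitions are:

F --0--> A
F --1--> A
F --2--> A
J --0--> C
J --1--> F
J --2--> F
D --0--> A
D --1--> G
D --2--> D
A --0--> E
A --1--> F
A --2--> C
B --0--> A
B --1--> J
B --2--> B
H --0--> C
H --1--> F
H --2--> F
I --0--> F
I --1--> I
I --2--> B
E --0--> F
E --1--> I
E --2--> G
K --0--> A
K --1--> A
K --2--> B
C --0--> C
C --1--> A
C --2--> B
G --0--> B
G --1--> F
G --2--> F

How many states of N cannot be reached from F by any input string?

BFS from F reaches {A, B, C, E, F, G, I, J}; the 3 state(s) D, H, K are never visited.

3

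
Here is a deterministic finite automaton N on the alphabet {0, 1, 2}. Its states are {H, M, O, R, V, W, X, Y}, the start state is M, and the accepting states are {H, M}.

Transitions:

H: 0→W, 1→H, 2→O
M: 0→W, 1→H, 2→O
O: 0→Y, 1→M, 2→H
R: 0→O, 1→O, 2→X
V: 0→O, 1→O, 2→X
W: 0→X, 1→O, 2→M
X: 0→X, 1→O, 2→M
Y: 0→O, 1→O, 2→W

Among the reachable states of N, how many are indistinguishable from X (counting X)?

2

First remove the unreachable states {R,V}; 6 states remain.
Start with accepting vs non-accepting: {H,M} | {O,W,X,Y}.
On input 1, block {O,W,X,Y} splits into {W,X,Y} and {O}.
Refine {W,X,Y} on symbol 0: members go to different blocks, giving {W,X} and {Y}.
Stable partition: {H,M} | {W,X} | {O} | {Y} — 4 equivalence classes.
State X belongs to the block {W,X}, which has 2 states.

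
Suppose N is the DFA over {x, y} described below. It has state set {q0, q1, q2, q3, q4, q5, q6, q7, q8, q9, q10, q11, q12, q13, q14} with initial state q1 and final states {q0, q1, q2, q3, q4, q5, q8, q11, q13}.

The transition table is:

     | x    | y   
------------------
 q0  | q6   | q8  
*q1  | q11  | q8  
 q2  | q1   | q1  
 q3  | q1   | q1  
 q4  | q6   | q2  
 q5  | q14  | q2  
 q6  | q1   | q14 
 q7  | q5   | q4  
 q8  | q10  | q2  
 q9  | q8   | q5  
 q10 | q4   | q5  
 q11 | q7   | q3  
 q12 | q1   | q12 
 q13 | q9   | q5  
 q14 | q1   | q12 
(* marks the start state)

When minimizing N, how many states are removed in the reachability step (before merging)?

BFS from q1 reaches {q1, q2, q3, q4, q5, q6, q7, q8, q10, q11, q12, q14}; the 3 state(s) q0, q9, q13 are never visited.

3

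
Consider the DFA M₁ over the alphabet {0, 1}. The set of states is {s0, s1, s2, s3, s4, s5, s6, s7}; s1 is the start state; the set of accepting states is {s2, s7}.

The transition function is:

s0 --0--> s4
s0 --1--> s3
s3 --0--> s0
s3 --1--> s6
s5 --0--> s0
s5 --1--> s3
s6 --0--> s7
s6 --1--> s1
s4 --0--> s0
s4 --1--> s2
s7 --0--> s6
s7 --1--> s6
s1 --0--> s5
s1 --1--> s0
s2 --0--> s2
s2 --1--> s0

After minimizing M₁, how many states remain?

8

Every state is reachable, so we keep all 8.
P0 = {s2,s7} | {s0,s1,s3,s4,s5,s6}.
Split {s2,s7} by δ(·,0) → {s2} and {s7}.
Split {s0,s1,s3,s4,s5,s6} by δ(·,0) → {s0,s1,s3,s4,s5} and {s6}.
Refine {s0,s1,s3,s4,s5} on symbol 1: members go to different blocks, giving {s0,s1,s5} and {s3} and {s4}.
Split {s0,s1,s5} by δ(·,0) → {s1,s5} and {s0}.
Refine {s1,s5} on symbol 0: members go to different blocks, giving {s1} and {s5}.
No further refinement is possible. Final partition (8 blocks): {s2} | {s1} | {s7} | {s6} | {s3} | {s4} | {s0} | {s5}.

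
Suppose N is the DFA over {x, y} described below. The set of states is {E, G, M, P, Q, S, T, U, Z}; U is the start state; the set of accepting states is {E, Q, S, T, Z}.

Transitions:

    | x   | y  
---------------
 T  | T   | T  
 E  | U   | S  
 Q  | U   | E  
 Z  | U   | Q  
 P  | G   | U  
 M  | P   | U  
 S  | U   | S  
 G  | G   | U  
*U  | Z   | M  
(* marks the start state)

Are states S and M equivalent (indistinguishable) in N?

Reachable states from the start: {E,G,M,P,Q,S,U,Z}. Unreachable: {T} — drop them.
Initial partition by acceptance: {E,Q,S,Z} | {G,M,P,U}.
Refine {G,M,P,U} on symbol x: members go to different blocks, giving {G,M,P} and {U}.
No further refinement is possible. Final partition (3 blocks): {E,Q,S,Z} | {G,M,P} | {U}.
S and M end up in different blocks, so they are distinguishable. For instance, the string 'ε' is accepted from only S.

No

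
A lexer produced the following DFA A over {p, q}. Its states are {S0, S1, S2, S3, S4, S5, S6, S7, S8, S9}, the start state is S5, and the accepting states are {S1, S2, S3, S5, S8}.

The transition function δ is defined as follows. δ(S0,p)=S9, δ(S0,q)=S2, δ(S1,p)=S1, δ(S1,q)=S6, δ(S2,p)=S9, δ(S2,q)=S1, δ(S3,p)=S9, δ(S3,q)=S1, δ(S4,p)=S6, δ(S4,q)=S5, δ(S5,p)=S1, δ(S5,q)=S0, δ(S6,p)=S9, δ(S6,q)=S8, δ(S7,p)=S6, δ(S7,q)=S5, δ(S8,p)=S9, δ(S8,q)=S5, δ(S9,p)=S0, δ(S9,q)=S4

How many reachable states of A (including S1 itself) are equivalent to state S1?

First remove the unreachable states {S3,S7}; 8 states remain.
Start with accepting vs non-accepting: {S1,S2,S5,S8} | {S0,S4,S6,S9}.
On input p, block {S1,S2,S5,S8} splits into {S1,S5} and {S2,S8}.
Refine {S0,S4,S6,S9} on symbol q: members go to different blocks, giving {S0,S6} and {S4} and {S9}.
Stable partition: {S1,S5} | {S0,S6} | {S2,S8} | {S4} | {S9} — 5 equivalence classes.
The equivalence class containing S1 is {S1,S5}, of size 2.

2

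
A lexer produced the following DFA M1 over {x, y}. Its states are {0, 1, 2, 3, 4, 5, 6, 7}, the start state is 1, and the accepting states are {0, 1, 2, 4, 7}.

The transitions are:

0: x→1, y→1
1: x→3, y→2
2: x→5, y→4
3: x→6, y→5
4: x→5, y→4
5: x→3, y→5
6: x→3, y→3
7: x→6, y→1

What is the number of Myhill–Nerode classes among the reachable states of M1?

Reachable states from the start: {1,2,3,4,5,6}. Unreachable: {0,7} — drop them.
Initial partition by acceptance: {1,2,4} | {3,5,6}.
The partition is now stable with 2 blocks: {1,2,4} | {3,5,6}.

2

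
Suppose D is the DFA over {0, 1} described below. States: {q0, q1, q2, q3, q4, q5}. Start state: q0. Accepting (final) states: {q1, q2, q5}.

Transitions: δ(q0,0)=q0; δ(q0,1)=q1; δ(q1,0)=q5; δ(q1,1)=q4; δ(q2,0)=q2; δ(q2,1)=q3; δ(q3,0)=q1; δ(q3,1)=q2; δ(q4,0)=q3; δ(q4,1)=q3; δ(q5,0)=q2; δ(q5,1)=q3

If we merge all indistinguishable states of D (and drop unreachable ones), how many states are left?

5

P0 = {q1,q2,q5} | {q0,q3,q4}.
Refine {q0,q3,q4} on symbol 0: members go to different blocks, giving {q0,q4} and {q3}.
On input 1, block {q1,q2,q5} splits into {q2,q5} and {q1}.
On input 0, block {q0,q4} splits into {q0} and {q4}.
No further refinement is possible. Final partition (5 blocks): {q2,q5} | {q0} | {q3} | {q1} | {q4}.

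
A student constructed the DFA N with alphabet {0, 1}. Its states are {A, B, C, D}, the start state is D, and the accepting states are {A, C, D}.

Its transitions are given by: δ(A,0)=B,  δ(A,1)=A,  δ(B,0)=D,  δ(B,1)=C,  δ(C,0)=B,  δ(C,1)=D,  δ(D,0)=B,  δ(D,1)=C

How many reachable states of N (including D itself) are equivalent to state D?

First remove the unreachable states {A}; 3 states remain.
Start with accepting vs non-accepting: {C,D} | {B}.
No further refinement is possible. Final partition (2 blocks): {C,D} | {B}.
State D belongs to the block {C,D}, which has 2 states.

2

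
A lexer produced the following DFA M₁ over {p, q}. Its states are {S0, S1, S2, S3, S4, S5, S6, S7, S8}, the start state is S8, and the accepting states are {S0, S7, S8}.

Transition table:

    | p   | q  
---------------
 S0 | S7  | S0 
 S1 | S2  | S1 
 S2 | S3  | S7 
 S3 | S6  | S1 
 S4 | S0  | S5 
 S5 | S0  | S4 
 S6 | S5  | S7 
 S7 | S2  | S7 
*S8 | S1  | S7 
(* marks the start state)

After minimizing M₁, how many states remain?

Every state is reachable, so we keep all 9.
P0 = {S0,S7,S8} | {S1,S2,S3,S4,S5,S6}.
Split {S0,S7,S8} by δ(·,p) → {S7,S8} and {S0}.
Split {S1,S2,S3,S4,S5,S6} by δ(·,p) → {S1,S2,S3,S6} and {S4,S5}.
On input p, block {S1,S2,S3,S6} splits into {S1,S2,S3} and {S6}.
Refine {S1,S2,S3} on symbol p: members go to different blocks, giving {S1,S2} and {S3}.
Refine {S1,S2} on symbol p: members go to different blocks, giving {S1} and {S2}.
Refine {S7,S8} on symbol p: members go to different blocks, giving {S7} and {S8}.
Stable partition: {S7} | {S1} | {S0} | {S4,S5} | {S6} | {S3} | {S2} | {S8} — 8 equivalence classes.

8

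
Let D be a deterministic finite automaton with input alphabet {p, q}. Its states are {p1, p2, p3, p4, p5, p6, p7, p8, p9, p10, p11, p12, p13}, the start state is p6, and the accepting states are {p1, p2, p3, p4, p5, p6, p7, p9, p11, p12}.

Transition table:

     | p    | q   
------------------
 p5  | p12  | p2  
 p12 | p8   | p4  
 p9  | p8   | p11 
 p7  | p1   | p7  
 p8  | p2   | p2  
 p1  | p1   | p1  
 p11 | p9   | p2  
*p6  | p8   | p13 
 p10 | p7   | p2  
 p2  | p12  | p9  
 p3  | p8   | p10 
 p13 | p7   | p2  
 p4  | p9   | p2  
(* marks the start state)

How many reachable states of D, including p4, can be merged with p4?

2

Reachable states from the start: {p1,p2,p4,p6,p7,p8,p9,p11,p12,p13}. Unreachable: {p3,p5,p10} — drop them.
Initial partition by acceptance: {p1,p2,p4,p6,p7,p9,p11,p12} | {p8,p13}.
Split {p1,p2,p4,p6,p7,p9,p11,p12} by δ(·,p) → {p1,p2,p4,p7,p11} and {p6,p9,p12}.
Split {p1,p2,p4,p7,p11} by δ(·,p) → {p2,p4,p11} and {p1,p7}.
Refine {p2,p4,p11} on symbol q: members go to different blocks, giving {p4,p11} and {p2}.
Split {p8,p13} by δ(·,p) → {p8} and {p13}.
On input q, block {p6,p9,p12} splits into {p9,p12} and {p6}.
The partition is now stable with 7 blocks: {p4,p11} | {p8} | {p9,p12} | {p1,p7} | {p2} | {p13} | {p6}.
The equivalence class containing p4 is {p4,p11}, of size 2.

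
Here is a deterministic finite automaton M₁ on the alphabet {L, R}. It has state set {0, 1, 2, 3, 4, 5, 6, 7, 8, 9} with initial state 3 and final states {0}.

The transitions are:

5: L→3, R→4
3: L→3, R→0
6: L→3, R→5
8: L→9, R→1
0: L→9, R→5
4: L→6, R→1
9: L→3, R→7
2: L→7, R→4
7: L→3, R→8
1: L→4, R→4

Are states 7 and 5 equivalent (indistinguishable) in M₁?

Yes

First remove the unreachable states {2}; 9 states remain.
Start with accepting vs non-accepting: {0} | {1,3,4,5,6,7,8,9}.
On input R, block {1,3,4,5,6,7,8,9} splits into {1,4,5,6,7,8,9} and {3}.
On input L, block {1,4,5,6,7,8,9} splits into {5,6,7,9} and {1,4,8}.
Split {5,6,7,9} by δ(·,R) → {5,7} and {6,9}.
Split {1,4,8} by δ(·,L) → {4,8} and {1}.
Stable partition: {0} | {5,7} | {3} | {4,8} | {6,9} | {1} — 6 equivalence classes.
7 and 5 lie in the same block of the stable partition, so they are equivalent — no string distinguishes them.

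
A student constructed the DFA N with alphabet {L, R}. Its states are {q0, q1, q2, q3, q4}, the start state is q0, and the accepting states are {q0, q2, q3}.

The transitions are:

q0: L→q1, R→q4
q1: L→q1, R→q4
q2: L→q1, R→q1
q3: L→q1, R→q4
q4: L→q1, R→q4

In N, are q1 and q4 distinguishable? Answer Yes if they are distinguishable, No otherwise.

First remove the unreachable states {q2,q3}; 3 states remain.
P0 = {q0} | {q1,q4}.
Stable partition: {q0} | {q1,q4} — 2 equivalence classes.
q1 and q4 lie in the same block of the stable partition, so they are equivalent — no string distinguishes them.

No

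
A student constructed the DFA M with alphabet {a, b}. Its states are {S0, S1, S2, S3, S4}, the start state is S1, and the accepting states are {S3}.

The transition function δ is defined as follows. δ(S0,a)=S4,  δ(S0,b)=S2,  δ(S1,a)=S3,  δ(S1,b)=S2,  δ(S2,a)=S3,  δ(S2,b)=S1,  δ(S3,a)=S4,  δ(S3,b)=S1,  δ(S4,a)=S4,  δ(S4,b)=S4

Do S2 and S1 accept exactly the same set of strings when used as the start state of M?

Yes

Reachable states from the start: {S1,S2,S3,S4}. Unreachable: {S0} — drop them.
Start with accepting vs non-accepting: {S3} | {S1,S2,S4}.
Split {S1,S2,S4} by δ(·,a) → {S1,S2} and {S4}.
No further refinement is possible. Final partition (3 blocks): {S3} | {S1,S2} | {S4}.
S2 and S1 lie in the same block of the stable partition, so they are equivalent — no string distinguishes them.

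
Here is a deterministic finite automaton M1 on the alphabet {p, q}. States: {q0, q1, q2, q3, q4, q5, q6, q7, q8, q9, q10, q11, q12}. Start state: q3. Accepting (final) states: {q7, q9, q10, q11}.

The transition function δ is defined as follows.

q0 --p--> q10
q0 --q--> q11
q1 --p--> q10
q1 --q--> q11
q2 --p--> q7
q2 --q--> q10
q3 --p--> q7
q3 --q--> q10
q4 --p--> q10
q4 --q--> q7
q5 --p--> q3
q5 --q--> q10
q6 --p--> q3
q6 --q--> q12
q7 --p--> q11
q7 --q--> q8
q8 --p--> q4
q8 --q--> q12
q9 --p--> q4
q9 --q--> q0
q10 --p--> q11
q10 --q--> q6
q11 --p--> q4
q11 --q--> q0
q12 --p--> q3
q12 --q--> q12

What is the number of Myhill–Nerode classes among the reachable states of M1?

5

First remove the unreachable states {q1,q2,q5,q9}; 9 states remain.
Initial partition by acceptance: {q7,q10,q11} | {q0,q3,q4,q6,q8,q12}.
Split {q7,q10,q11} by δ(·,p) → {q7,q10} and {q11}.
On input p, block {q0,q3,q4,q6,q8,q12} splits into {q0,q3,q4} and {q6,q8,q12}.
On input q, block {q0,q3,q4} splits into {q3,q4} and {q0}.
Stable partition: {q7,q10} | {q3,q4} | {q11} | {q6,q8,q12} | {q0} — 5 equivalence classes.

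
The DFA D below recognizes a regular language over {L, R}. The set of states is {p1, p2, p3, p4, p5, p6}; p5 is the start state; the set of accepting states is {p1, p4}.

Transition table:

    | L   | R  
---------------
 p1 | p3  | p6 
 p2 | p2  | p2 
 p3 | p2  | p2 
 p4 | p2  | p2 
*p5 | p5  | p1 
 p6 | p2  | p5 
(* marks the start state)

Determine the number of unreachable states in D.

1

BFS from p5 reaches {p1, p2, p3, p5, p6}; the 1 state(s) p4 are never visited.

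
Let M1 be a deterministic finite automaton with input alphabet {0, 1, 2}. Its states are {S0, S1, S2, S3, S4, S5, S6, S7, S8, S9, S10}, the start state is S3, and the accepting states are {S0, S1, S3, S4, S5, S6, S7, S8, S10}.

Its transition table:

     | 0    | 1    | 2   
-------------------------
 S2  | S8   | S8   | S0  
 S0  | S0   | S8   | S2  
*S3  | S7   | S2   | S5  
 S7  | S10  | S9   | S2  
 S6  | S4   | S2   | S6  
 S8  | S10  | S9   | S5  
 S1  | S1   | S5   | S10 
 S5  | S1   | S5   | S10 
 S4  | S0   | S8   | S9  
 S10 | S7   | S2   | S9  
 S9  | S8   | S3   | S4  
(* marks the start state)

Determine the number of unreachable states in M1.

1

Starting at S3 and following transitions, the reachable set is {S0, S1, S2, S3, S4, S5, S7, S8, S9, S10}. That leaves S6 unreachable — 1 in total.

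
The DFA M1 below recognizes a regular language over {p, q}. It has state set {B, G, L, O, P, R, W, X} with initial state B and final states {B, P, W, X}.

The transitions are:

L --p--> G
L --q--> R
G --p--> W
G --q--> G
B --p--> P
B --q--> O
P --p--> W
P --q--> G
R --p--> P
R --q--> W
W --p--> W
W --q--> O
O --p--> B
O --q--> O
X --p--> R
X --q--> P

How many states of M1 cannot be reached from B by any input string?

3

Starting at B and following transitions, the reachable set is {B, G, O, P, W}. That leaves L, R, X unreachable — 3 in total.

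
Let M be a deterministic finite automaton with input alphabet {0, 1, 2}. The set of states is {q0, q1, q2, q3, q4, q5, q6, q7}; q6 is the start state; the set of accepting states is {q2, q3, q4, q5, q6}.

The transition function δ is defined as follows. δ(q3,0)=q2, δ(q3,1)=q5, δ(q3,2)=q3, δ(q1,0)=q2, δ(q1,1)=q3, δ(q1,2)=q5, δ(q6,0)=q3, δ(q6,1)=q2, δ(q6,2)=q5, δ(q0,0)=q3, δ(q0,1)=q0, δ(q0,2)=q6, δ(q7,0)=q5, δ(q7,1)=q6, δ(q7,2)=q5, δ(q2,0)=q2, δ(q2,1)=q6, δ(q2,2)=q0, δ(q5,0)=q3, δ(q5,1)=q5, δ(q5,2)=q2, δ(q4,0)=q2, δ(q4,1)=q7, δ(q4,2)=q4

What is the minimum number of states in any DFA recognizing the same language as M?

5

Reachable states from the start: {q0,q2,q3,q5,q6}. Unreachable: {q1,q4,q7} — drop them.
P0 = {q2,q3,q5,q6} | {q0}.
Refine {q2,q3,q5,q6} on symbol 2: members go to different blocks, giving {q3,q5,q6} and {q2}.
Refine {q3,q5,q6} on symbol 0: members go to different blocks, giving {q5,q6} and {q3}.
Refine {q5,q6} on symbol 1: members go to different blocks, giving {q5} and {q6}.
No further refinement is possible. Final partition (5 blocks): {q5} | {q0} | {q2} | {q3} | {q6}.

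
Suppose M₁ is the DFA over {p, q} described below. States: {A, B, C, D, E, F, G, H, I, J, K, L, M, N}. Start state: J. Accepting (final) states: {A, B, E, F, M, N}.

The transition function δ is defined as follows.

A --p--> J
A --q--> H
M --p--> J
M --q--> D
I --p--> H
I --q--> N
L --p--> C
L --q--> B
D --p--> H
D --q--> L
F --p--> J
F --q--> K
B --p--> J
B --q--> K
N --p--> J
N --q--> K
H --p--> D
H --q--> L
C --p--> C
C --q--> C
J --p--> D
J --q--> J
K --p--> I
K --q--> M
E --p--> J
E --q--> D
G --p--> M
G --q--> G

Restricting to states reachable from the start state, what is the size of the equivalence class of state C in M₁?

First remove the unreachable states {A,E,F,G}; 10 states remain.
P0 = {B,M,N} | {C,D,H,I,J,K,L}.
Split {C,D,H,I,J,K,L} by δ(·,q) → {C,D,H,J} and {I,K,L}.
On input q, block {B,M,N} splits into {B,N} and {M}.
Split {C,D,H,J} by δ(·,q) → {C,J} and {D,H}.
Refine {C,J} on symbol p: members go to different blocks, giving {C} and {J}.
Split {I,K,L} by δ(·,p) → {I} and {K} and {L}.
Stable partition: {B,N} | {C} | {I} | {M} | {D,H} | {J} | {K} | {L} — 8 equivalence classes.
The equivalence class containing C is {C}, of size 1.

1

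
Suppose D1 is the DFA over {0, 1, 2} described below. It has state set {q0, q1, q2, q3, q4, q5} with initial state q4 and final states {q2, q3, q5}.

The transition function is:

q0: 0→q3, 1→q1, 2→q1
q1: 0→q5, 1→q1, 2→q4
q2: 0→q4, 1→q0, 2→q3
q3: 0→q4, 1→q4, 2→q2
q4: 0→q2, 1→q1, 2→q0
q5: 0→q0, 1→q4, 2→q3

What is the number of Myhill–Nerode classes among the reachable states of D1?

2

All states are reachable from the start state.
Initial partition by acceptance: {q2,q3,q5} | {q0,q1,q4}.
Stable partition: {q2,q3,q5} | {q0,q1,q4} — 2 equivalence classes.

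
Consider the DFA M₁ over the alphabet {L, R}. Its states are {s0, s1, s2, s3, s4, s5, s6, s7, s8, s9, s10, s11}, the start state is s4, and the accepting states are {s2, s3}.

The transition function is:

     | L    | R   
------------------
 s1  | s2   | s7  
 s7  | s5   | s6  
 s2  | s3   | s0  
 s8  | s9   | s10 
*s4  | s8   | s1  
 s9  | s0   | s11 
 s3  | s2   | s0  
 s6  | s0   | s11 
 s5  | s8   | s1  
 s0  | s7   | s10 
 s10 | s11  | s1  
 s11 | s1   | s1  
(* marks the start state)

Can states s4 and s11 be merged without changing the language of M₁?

No

All states are reachable from the start state.
Initial partition by acceptance: {s2,s3} | {s0,s1,s4,s5,s6,s7,s8,s9,s10,s11}.
Refine {s0,s1,s4,s5,s6,s7,s8,s9,s10,s11} on symbol L: members go to different blocks, giving {s0,s4,s5,s6,s7,s8,s9,s10,s11} and {s1}.
Split {s0,s4,s5,s6,s7,s8,s9,s10,s11} by δ(·,L) → {s0,s4,s5,s6,s7,s8,s9,s10} and {s11}.
On input L, block {s0,s4,s5,s6,s7,s8,s9,s10} splits into {s0,s4,s5,s6,s7,s8,s9} and {s10}.
On input R, block {s0,s4,s5,s6,s7,s8,s9} splits into {s0,s8} and {s4,s5} and {s6,s9} and {s7}.
Split {s0,s8} by δ(·,L) → {s0} and {s8}.
The partition is now stable with 9 blocks: {s2,s3} | {s0} | {s1} | {s11} | {s10} | {s4,s5} | {s6,s9} | {s7} | {s8}.
s4 and s11 end up in different blocks, so they are distinguishable. For instance, the string 'LL' is accepted from only s11.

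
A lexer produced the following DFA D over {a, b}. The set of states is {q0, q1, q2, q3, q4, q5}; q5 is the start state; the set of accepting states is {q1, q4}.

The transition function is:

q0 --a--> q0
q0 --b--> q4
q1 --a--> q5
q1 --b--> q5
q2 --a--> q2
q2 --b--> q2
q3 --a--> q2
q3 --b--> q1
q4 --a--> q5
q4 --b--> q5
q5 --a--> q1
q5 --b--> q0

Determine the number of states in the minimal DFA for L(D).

3

Reachable states from the start: {q0,q1,q4,q5}. Unreachable: {q2,q3} — drop them.
Initial partition by acceptance: {q1,q4} | {q0,q5}.
Split {q0,q5} by δ(·,a) → {q0} and {q5}.
Stable partition: {q1,q4} | {q0} | {q5} — 3 equivalence classes.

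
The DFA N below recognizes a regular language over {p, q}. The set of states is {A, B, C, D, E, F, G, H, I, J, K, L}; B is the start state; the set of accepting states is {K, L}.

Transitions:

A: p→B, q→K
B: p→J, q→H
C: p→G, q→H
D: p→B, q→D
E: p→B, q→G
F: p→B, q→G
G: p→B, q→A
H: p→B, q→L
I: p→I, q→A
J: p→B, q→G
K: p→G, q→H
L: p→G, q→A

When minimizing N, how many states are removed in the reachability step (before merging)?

BFS from B reaches {A, B, G, H, J, K, L}; the 5 state(s) C, D, E, F, I are never visited.

5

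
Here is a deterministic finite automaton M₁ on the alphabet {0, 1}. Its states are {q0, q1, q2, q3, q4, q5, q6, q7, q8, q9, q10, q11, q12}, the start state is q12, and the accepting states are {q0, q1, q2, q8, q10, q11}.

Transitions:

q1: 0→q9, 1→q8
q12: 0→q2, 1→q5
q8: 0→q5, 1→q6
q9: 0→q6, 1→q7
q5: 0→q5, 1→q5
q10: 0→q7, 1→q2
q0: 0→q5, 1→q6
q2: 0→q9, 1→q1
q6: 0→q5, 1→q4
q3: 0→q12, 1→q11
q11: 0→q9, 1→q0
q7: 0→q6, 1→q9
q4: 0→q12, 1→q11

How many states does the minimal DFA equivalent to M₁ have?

8

First remove the unreachable states {q3,q10}; 11 states remain.
P0 = {q0,q1,q2,q8,q11} | {q4,q5,q6,q7,q9,q12}.
Split {q0,q1,q2,q8,q11} by δ(·,1) → {q1,q2,q11} and {q0,q8}.
Split {q1,q2,q11} by δ(·,1) → {q1,q11} and {q2}.
Split {q4,q5,q6,q7,q9,q12} by δ(·,0) → {q4,q5,q6,q7,q9} and {q12}.
Refine {q4,q5,q6,q7,q9} on symbol 0: members go to different blocks, giving {q5,q6,q7,q9} and {q4}.
Split {q5,q6,q7,q9} by δ(·,1) → {q5,q7,q9} and {q6}.
Refine {q5,q7,q9} on symbol 0: members go to different blocks, giving {q7,q9} and {q5}.
The partition is now stable with 8 blocks: {q1,q11} | {q7,q9} | {q0,q8} | {q2} | {q12} | {q4} | {q6} | {q5}.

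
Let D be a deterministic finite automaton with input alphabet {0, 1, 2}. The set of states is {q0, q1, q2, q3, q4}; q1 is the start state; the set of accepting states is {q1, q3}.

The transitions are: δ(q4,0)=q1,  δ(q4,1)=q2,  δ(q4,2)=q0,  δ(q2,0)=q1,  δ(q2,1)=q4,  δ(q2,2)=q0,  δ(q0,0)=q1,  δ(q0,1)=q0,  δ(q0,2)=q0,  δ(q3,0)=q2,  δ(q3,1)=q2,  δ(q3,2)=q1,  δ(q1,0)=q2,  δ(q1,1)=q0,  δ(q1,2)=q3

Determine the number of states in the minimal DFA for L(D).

Every state is reachable, so we keep all 5.
P0 = {q1,q3} | {q0,q2,q4}.
The partition is now stable with 2 blocks: {q1,q3} | {q0,q2,q4}.

2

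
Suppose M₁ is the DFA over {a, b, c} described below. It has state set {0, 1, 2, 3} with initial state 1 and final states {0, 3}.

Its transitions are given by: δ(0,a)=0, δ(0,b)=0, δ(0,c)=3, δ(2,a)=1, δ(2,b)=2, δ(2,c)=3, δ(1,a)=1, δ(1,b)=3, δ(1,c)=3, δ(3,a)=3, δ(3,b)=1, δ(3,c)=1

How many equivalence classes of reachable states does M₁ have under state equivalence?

2

Reachable states from the start: {1,3}. Unreachable: {0,2} — drop them.
P0 = {3} | {1}.
No further refinement is possible. Final partition (2 blocks): {3} | {1}.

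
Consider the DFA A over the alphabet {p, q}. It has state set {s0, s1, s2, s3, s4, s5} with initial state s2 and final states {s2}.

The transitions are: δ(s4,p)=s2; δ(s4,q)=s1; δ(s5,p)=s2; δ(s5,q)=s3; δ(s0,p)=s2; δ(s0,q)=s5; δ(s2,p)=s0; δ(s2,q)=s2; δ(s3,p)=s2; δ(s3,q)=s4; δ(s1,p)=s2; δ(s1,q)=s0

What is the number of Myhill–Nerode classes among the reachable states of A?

2

Every state is reachable, so we keep all 6.
P0 = {s2} | {s0,s1,s3,s4,s5}.
Stable partition: {s2} | {s0,s1,s3,s4,s5} — 2 equivalence classes.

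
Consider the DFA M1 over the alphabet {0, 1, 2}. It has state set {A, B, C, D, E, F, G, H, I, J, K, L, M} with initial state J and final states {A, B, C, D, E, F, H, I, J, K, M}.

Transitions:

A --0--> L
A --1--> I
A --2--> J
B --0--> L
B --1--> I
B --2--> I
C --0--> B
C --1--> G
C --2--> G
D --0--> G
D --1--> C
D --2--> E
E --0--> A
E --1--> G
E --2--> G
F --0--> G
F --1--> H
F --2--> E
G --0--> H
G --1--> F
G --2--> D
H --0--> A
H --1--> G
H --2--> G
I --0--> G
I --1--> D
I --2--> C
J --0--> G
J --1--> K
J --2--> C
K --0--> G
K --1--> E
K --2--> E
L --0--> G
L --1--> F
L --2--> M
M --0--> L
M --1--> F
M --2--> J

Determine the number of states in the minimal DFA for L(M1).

Every state is reachable, so we keep all 13.
Initial partition by acceptance: {A,B,C,D,E,F,H,I,J,K,M} | {G,L}.
Split {A,B,C,D,E,F,H,I,J,K,M} by δ(·,0) → {A,B,D,F,I,J,K,M} and {C,E,H}.
On input 1, block {A,B,D,F,I,J,K,M} splits into {A,B,I,J,M} and {D,F,K}.
Refine {A,B,I,J,M} on symbol 1: members go to different blocks, giving {I,J,M} and {A,B}.
Refine {I,J,M} on symbol 2: members go to different blocks, giving {I,J} and {M}.
Refine {G,L} on symbol 0: members go to different blocks, giving {G} and {L}.
Stable partition: {I,J} | {G} | {C,E,H} | {D,F,K} | {A,B} | {M} | {L} — 7 equivalence classes.

7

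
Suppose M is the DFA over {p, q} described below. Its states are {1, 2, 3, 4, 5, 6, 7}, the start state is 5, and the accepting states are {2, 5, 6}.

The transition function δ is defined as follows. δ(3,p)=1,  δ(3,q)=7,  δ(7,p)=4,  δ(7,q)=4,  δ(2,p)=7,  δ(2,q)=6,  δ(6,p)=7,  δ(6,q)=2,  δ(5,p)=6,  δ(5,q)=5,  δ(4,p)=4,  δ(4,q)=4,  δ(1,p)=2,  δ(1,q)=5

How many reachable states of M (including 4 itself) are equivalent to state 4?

2

First remove the unreachable states {1,3}; 5 states remain.
P0 = {2,5,6} | {4,7}.
Split {2,5,6} by δ(·,p) → {2,6} and {5}.
The partition is now stable with 3 blocks: {2,6} | {4,7} | {5}.
State 4 belongs to the block {4,7}, which has 2 states.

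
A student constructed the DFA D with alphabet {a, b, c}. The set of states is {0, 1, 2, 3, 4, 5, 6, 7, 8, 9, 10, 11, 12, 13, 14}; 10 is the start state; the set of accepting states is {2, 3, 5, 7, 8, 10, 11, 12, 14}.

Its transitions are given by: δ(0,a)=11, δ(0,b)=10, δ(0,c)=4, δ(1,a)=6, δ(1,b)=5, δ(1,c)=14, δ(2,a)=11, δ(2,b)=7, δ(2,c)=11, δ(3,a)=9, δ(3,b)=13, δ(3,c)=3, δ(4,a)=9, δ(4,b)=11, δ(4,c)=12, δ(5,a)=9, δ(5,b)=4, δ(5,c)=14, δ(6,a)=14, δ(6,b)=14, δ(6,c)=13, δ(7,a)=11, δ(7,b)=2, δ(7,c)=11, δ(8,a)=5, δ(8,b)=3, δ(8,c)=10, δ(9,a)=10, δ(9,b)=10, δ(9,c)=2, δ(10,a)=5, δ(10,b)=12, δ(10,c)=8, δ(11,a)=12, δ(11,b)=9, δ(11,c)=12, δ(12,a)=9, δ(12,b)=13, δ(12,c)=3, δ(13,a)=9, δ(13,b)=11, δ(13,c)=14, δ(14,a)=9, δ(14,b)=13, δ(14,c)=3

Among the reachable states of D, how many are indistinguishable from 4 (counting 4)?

2

First remove the unreachable states {0,1,6}; 12 states remain.
Start with accepting vs non-accepting: {2,3,5,7,8,10,11,12,14} | {4,9,13}.
On input a, block {2,3,5,7,8,10,11,12,14} splits into {2,7,8,10,11} and {3,5,12,14}.
Split {2,7,8,10,11} by δ(·,a) → {8,10,11} and {2,7}.
Refine {8,10,11} on symbol b: members go to different blocks, giving {8,10} and {11}.
Split {4,9,13} by δ(·,a) → {4,13} and {9}.
Stable partition: {8,10} | {4,13} | {3,5,12,14} | {2,7} | {11} | {9} — 6 equivalence classes.
State 4 belongs to the block {4,13}, which has 2 states.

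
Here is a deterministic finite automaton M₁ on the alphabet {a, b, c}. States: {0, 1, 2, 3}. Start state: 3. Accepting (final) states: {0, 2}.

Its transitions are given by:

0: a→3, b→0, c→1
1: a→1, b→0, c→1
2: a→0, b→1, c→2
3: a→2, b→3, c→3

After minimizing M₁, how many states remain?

4

All states are reachable from the start state.
Initial partition by acceptance: {0,2} | {1,3}.
On input a, block {0,2} splits into {0} and {2}.
Split {1,3} by δ(·,a) → {1} and {3}.
Stable partition: {0} | {1} | {2} | {3} — 4 equivalence classes.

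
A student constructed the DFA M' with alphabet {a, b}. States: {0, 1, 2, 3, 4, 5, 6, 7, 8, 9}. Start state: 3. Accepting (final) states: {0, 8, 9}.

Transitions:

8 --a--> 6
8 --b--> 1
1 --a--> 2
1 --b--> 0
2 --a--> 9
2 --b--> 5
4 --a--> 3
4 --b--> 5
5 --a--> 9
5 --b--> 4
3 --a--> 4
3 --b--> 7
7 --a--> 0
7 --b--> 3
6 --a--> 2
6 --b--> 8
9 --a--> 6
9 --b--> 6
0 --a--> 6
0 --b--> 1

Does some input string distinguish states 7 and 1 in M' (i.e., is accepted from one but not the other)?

Every state is reachable, so we keep all 10.
Initial partition by acceptance: {0,8,9} | {1,2,3,4,5,6,7}.
On input a, block {1,2,3,4,5,6,7} splits into {1,3,4,6} and {2,5,7}.
Refine {1,3,4,6} on symbol a: members go to different blocks, giving {1,6} and {3,4}.
Split {2,5,7} by δ(·,b) → {5,7} and {2}.
The partition is now stable with 5 blocks: {0,8,9} | {1,6} | {5,7} | {3,4} | {2}.
7 and 1 end up in different blocks, so they are distinguishable. For instance, the string 'a' is accepted from only 7.

Yes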